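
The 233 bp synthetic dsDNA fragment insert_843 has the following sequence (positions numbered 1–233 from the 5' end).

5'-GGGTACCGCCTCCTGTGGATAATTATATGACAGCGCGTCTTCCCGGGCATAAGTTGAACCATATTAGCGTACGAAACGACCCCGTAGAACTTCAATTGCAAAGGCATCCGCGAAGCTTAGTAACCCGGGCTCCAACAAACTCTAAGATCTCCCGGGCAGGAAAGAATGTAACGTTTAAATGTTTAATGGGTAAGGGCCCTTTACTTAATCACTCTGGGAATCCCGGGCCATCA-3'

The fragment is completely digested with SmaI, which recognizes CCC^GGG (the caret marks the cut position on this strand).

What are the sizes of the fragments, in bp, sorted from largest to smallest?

SmaI sites (CCCGGG) start at positions 42, 124, 151, 222.
SmaI cuts after base 3 of each site, so after positions 44, 126, 153, 224.
Linear molecule, 4 cuts → 5 fragments:
  1–44 → 44 bp
  45–126 → 82 bp
  127–153 → 27 bp
  154–224 → 71 bp
  225–233 → 9 bp
Sorted largest to smallest: 82, 71, 44, 27, 9 bp.

82, 71, 44, 27, 9 bp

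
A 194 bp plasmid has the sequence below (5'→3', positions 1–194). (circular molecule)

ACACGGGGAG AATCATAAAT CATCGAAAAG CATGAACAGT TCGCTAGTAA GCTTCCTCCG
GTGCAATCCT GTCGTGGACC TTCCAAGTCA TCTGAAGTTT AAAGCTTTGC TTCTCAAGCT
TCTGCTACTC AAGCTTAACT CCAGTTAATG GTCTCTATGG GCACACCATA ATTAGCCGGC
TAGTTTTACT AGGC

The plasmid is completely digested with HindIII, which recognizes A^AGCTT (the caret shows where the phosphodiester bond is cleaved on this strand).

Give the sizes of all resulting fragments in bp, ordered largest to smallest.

HindIII sites (AAGCTT) start at positions 49, 102, 116, 131.
HindIII cuts after the first base of each site, so after positions 49, 102, 116, 131.
Circular molecule, 4 cuts → 4 fragments:
  50–102 → 53 bp
  103–116 → 14 bp
  117–131 → 15 bp
  132–194 then 1–49 → 63 + 49 = 112 bp
Sorted largest to smallest: 112, 53, 15, 14 bp.

112, 53, 15, 14 bp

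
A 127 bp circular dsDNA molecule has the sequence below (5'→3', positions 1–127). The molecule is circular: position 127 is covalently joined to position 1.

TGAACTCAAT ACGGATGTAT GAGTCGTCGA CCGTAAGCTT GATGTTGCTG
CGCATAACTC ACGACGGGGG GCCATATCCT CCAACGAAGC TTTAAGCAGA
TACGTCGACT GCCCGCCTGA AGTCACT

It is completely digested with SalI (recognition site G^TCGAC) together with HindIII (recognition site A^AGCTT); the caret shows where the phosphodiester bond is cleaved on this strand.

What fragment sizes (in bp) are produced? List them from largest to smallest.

52, 49, 17, 9 bp

SalI sites (GTCGAC) start at positions 26, 104.
SalI cuts after the first base of each site, so after positions 26, 104.
HindIII sites (AAGCTT) start at positions 35, 87.
HindIII cuts after the first base of each site, so after positions 35, 87.
Combined cut positions: 26, 35, 87, 104.
Circular molecule, 4 cuts → 4 fragments:
  27–35 → 9 bp
  36–87 → 52 bp
  88–104 → 17 bp
  105–127 then 1–26 → 23 + 26 = 49 bp
Sorted largest to smallest: 52, 49, 17, 9 bp.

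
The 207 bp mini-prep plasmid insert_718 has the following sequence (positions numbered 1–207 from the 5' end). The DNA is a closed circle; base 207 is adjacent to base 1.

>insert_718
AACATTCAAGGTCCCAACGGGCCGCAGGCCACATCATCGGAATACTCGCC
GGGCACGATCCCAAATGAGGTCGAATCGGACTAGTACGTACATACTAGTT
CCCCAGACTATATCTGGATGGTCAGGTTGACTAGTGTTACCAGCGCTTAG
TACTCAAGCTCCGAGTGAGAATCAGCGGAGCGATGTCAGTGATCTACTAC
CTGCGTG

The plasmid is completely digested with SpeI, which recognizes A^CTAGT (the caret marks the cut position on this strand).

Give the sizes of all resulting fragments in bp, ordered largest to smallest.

SpeI sites (ACTAGT) start at positions 80, 94, 130.
SpeI cuts after the first base of each site, so after positions 80, 94, 130.
Circular molecule, 3 cuts → 3 fragments:
  81–94 → 14 bp
  95–130 → 36 bp
  131–207 then 1–80 → 77 + 80 = 157 bp
Sorted largest to smallest: 157, 36, 14 bp.

157, 36, 14 bp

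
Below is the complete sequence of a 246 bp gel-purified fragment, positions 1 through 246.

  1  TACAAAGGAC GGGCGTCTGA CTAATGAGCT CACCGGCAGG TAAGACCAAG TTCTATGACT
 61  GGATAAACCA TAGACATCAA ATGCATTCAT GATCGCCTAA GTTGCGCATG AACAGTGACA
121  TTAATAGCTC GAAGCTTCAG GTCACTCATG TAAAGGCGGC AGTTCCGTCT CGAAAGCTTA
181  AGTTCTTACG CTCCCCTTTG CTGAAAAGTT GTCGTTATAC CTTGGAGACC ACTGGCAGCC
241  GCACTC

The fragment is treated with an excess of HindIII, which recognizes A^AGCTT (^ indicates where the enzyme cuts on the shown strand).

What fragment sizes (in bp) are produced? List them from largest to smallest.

132, 72, 42 bp

HindIII sites (AAGCTT) start at positions 132, 174.
HindIII cuts after the first base of each site, so after positions 132, 174.
Linear molecule, 2 cuts → 3 fragments:
  1–132 → 132 bp
  133–174 → 42 bp
  175–246 → 72 bp
Sorted largest to smallest: 132, 72, 42 bp.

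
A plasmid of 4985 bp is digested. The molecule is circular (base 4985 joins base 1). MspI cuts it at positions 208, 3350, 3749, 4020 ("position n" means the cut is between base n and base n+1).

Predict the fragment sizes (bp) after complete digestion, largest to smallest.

Circular molecule, 4 cuts → 4 fragments:
  3350 − 208 = 3142 bp
  3749 − 3350 = 399 bp
  4020 − 3749 = 271 bp
  wrap: 4985 − 4020 + 208 = 1173 bp
Sorted largest to smallest: 3142, 1173, 399, 271 bp.

3142, 1173, 399, 271 bp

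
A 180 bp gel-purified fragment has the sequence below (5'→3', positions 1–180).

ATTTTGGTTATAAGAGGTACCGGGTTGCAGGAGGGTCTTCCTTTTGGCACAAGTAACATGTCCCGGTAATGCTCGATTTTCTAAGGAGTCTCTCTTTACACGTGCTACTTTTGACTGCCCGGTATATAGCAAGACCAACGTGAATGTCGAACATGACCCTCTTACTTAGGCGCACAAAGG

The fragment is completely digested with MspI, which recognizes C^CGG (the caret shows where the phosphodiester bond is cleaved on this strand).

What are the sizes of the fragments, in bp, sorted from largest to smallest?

MspI sites (CCGG) start at positions 20, 63, 119.
MspI cuts after the first base of each site, so after positions 20, 63, 119.
Linear molecule, 3 cuts → 4 fragments:
  1–20 → 20 bp
  21–63 → 43 bp
  64–119 → 56 bp
  120–180 → 61 bp
Sorted largest to smallest: 61, 56, 43, 20 bp.

61, 56, 43, 20 bp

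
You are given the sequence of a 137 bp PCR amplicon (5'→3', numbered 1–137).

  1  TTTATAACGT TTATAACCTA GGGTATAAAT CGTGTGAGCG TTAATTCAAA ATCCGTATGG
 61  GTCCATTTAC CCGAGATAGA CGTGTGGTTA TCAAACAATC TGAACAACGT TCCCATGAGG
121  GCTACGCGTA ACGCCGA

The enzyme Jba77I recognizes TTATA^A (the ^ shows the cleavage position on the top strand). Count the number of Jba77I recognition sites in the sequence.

TTATAA occurs starting at positions 2, 11.
Jba77I cuts at 2 sites.

2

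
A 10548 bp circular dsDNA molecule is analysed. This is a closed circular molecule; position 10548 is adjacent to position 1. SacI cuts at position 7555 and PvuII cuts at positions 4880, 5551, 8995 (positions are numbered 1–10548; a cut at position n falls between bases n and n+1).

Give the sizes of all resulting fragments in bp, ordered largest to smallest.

6433, 2004, 1440, 671 bp

Combined cut positions (sorted): 4880, 5551, 7555, 8995.
Circular molecule, 4 cuts → 4 fragments:
  5551 − 4880 = 671 bp
  7555 − 5551 = 2004 bp
  8995 − 7555 = 1440 bp
  wrap: 10548 − 8995 + 4880 = 6433 bp
Sorted largest to smallest: 6433, 2004, 1440, 671 bp.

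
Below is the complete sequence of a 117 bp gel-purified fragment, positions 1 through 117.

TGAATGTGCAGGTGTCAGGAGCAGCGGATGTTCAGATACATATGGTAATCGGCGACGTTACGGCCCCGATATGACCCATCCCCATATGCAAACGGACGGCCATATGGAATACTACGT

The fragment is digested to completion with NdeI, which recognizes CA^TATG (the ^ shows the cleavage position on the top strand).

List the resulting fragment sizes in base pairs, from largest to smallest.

44, 40, 18, 15 bp

NdeI sites (CATATG) start at positions 39, 83, 101.
NdeI cuts after base 2 of each site, so after positions 40, 84, 102.
Linear molecule, 3 cuts → 4 fragments:
  1–40 → 40 bp
  41–84 → 44 bp
  85–102 → 18 bp
  103–117 → 15 bp
Sorted largest to smallest: 44, 40, 18, 15 bp.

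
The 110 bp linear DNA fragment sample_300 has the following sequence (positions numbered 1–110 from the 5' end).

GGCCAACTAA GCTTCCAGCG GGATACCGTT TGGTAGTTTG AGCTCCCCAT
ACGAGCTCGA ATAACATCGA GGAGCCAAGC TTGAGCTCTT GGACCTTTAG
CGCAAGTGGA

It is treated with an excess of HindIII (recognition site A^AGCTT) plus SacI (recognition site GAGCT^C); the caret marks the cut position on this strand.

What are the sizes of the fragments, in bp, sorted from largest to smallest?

35, 23, 20, 13, 10, 9 bp

HindIII sites (AAGCTT) start at positions 9, 77.
HindIII cuts after the first base of each site, so after positions 9, 77.
SacI sites (GAGCTC) start at positions 40, 53, 83.
SacI cuts after base 5 of each site (before the last base), so after positions 44, 57, 87.
Combined cut positions: 9, 44, 57, 77, 87.
Linear molecule, 5 cuts → 6 fragments:
  1–9 → 9 bp
  10–44 → 35 bp
  45–57 → 13 bp
  58–77 → 20 bp
  78–87 → 10 bp
  88–110 → 23 bp
Sorted largest to smallest: 35, 23, 20, 13, 10, 9 bp.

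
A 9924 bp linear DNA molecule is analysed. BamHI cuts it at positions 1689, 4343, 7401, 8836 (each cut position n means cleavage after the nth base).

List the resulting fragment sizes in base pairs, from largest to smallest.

3058, 2654, 1689, 1435, 1088 bp

Linear molecule, 4 cuts → 5 fragments:
  1689 − 0 = 1689 bp
  4343 − 1689 = 2654 bp
  7401 − 4343 = 3058 bp
  8836 − 7401 = 1435 bp
  9924 − 8836 = 1088 bp
Sorted largest to smallest: 3058, 2654, 1689, 1435, 1088 bp.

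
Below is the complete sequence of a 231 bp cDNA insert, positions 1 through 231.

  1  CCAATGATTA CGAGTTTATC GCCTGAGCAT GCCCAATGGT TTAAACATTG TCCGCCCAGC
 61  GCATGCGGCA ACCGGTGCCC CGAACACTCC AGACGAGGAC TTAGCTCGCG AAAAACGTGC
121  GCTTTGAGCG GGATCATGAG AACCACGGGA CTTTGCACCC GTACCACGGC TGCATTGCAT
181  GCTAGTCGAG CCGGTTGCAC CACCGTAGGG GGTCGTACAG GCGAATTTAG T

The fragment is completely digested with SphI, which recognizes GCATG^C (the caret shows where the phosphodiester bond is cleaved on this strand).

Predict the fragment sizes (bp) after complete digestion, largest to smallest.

116, 50, 34, 31 bp

SphI sites (GCATGC) start at positions 27, 61, 177.
SphI cuts after base 5 of each site (before the last base), so after positions 31, 65, 181.
Linear molecule, 3 cuts → 4 fragments:
  1–31 → 31 bp
  32–65 → 34 bp
  66–181 → 116 bp
  182–231 → 50 bp
Sorted largest to smallest: 116, 50, 34, 31 bp.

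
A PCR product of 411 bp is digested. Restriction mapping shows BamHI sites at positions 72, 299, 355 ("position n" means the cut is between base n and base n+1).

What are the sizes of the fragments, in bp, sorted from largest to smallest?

Linear molecule, 3 cuts → 4 fragments:
  72 − 0 = 72 bp
  299 − 72 = 227 bp
  355 − 299 = 56 bp
  411 − 355 = 56 bp
Sorted largest to smallest: 227, 72, 56, 56 bp.

227, 72, 56, 56 bp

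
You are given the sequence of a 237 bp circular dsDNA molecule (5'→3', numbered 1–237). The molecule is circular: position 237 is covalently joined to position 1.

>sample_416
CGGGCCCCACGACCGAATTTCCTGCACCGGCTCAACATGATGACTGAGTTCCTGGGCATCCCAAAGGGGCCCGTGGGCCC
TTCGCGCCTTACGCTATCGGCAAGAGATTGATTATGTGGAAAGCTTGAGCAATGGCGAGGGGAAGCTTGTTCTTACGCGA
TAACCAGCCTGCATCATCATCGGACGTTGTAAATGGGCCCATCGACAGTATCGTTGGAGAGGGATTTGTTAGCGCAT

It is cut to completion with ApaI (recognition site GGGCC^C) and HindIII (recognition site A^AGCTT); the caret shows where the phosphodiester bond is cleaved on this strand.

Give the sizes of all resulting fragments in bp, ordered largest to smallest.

ApaI sites (GGGCCC) start at positions 2, 67, 75, 195.
ApaI cuts after base 5 of each site (before the last base), so after positions 6, 71, 79, 199.
HindIII sites (AAGCTT) start at positions 121, 143.
HindIII cuts after the first base of each site, so after positions 121, 143.
Combined cut positions: 6, 71, 79, 121, 143, 199.
Circular molecule, 6 cuts → 6 fragments:
  7–71 → 65 bp
  72–79 → 8 bp
  80–121 → 42 bp
  122–143 → 22 bp
  144–199 → 56 bp
  200–237 then 1–6 → 38 + 6 = 44 bp
Sorted largest to smallest: 65, 56, 44, 42, 22, 8 bp.

65, 56, 44, 42, 22, 8 bp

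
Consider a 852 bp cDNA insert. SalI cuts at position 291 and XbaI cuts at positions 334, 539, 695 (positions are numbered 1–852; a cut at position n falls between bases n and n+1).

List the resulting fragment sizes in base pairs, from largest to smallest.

Combined cut positions (sorted): 291, 334, 539, 695.
Linear molecule, 4 cuts → 5 fragments:
  291 − 0 = 291 bp
  334 − 291 = 43 bp
  539 − 334 = 205 bp
  695 − 539 = 156 bp
  852 − 695 = 157 bp
Sorted largest to smallest: 291, 205, 157, 156, 43 bp.

291, 205, 157, 156, 43 bp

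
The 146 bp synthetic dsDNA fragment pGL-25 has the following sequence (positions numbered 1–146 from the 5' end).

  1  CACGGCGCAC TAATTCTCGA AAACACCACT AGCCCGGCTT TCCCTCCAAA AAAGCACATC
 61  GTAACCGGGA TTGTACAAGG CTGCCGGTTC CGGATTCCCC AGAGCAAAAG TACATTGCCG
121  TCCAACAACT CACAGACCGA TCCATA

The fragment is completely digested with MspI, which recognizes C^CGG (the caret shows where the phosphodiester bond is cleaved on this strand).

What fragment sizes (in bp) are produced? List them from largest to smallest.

MspI sites (CCGG) start at positions 34, 65, 84, 90.
MspI cuts after the first base of each site, so after positions 34, 65, 84, 90.
Linear molecule, 4 cuts → 5 fragments:
  1–34 → 34 bp
  35–65 → 31 bp
  66–84 → 19 bp
  85–90 → 6 bp
  91–146 → 56 bp
Sorted largest to smallest: 56, 34, 31, 19, 6 bp.

56, 34, 31, 19, 6 bp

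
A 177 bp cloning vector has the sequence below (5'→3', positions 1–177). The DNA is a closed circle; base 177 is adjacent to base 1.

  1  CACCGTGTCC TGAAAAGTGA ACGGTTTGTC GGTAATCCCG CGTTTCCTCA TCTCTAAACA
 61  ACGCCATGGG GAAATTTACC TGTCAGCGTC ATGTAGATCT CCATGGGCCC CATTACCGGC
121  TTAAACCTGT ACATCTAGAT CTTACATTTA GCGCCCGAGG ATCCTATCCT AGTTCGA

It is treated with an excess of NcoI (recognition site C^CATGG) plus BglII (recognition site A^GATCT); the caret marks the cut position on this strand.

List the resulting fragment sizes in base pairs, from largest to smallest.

NcoI sites (CCATGG) start at positions 64, 101.
NcoI cuts after the first base of each site, so after positions 64, 101.
BglII sites (AGATCT) start at positions 95, 137.
BglII cuts after the first base of each site, so after positions 95, 137.
Combined cut positions: 64, 95, 101, 137.
Circular molecule, 4 cuts → 4 fragments:
  65–95 → 31 bp
  96–101 → 6 bp
  102–137 → 36 bp
  138–177 then 1–64 → 40 + 64 = 104 bp
Sorted largest to smallest: 104, 36, 31, 6 bp.

104, 36, 31, 6 bp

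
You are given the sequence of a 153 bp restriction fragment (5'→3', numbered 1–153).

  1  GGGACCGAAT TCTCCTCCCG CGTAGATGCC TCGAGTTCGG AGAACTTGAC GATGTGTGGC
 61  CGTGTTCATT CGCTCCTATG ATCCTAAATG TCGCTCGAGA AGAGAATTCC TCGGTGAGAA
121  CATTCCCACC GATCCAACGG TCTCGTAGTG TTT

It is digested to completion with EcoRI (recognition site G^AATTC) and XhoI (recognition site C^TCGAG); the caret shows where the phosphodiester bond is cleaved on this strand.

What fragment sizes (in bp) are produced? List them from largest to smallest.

64, 49, 23, 10, 7 bp

EcoRI sites (GAATTC) start at positions 7, 104.
EcoRI cuts after the first base of each site, so after positions 7, 104.
XhoI sites (CTCGAG) start at positions 30, 94.
XhoI cuts after the first base of each site, so after positions 30, 94.
Combined cut positions: 7, 30, 94, 104.
Linear molecule, 4 cuts → 5 fragments:
  1–7 → 7 bp
  8–30 → 23 bp
  31–94 → 64 bp
  95–104 → 10 bp
  105–153 → 49 bp
Sorted largest to smallest: 64, 49, 23, 10, 7 bp.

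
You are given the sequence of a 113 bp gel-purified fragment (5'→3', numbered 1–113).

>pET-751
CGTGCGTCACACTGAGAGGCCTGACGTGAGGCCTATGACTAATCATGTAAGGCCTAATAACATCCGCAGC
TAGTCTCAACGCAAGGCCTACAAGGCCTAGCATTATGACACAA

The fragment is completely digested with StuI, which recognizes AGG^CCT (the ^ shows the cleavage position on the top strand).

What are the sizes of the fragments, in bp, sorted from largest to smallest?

34, 21, 19, 18, 12, 9 bp

StuI sites (AGGCCT) start at positions 17, 29, 50, 84, 93.
StuI cuts after base 3 of each site, so after positions 19, 31, 52, 86, 95.
Linear molecule, 5 cuts → 6 fragments:
  1–19 → 19 bp
  20–31 → 12 bp
  32–52 → 21 bp
  53–86 → 34 bp
  87–95 → 9 bp
  96–113 → 18 bp
Sorted largest to smallest: 34, 21, 19, 18, 12, 9 bp.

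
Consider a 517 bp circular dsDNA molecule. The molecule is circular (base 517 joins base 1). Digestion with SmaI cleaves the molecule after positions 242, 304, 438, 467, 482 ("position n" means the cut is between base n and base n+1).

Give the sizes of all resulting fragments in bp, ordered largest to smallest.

277, 134, 62, 29, 15 bp

Circular molecule, 5 cuts → 5 fragments:
  304 − 242 = 62 bp
  438 − 304 = 134 bp
  467 − 438 = 29 bp
  482 − 467 = 15 bp
  wrap: 517 − 482 + 242 = 277 bp
Sorted largest to smallest: 277, 134, 62, 29, 15 bp.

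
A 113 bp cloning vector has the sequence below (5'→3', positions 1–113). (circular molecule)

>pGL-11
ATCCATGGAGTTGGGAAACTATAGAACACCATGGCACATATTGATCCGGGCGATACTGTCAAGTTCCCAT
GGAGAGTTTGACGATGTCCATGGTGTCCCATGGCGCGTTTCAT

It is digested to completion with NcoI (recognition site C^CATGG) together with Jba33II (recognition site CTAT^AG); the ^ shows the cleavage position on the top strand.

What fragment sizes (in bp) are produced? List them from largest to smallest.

38, 21, 19, 18, 10, 7 bp

NcoI sites (CCATGG) start at positions 3, 29, 67, 88, 98.
NcoI cuts after the first base of each site, so after positions 3, 29, 67, 88, 98.
The Jba33II site (CTATAG) starts at position 19.
Jba33II cuts after base 4 of each site, so after position 22.
Combined cut positions: 3, 22, 29, 67, 88, 98.
Circular molecule, 6 cuts → 6 fragments:
  4–22 → 19 bp
  23–29 → 7 bp
  30–67 → 38 bp
  68–88 → 21 bp
  89–98 → 10 bp
  99–113 then 1–3 → 15 + 3 = 18 bp
Sorted largest to smallest: 38, 21, 19, 18, 10, 7 bp.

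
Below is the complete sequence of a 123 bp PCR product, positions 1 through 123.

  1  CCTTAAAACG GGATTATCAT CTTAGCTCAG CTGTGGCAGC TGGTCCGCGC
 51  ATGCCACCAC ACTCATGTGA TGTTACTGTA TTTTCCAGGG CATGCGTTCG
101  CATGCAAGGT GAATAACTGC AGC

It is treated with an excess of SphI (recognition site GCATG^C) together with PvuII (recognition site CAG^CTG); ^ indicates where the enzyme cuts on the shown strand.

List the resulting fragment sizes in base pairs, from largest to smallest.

SphI sites (GCATGC) start at positions 49, 90, 100.
SphI cuts after base 5 of each site (before the last base), so after positions 53, 94, 104.
PvuII sites (CAGCTG) start at positions 28, 37.
PvuII cuts after base 3 of each site, so after positions 30, 39.
Combined cut positions: 30, 39, 53, 94, 104.
Linear molecule, 5 cuts → 6 fragments:
  1–30 → 30 bp
  31–39 → 9 bp
  40–53 → 14 bp
  54–94 → 41 bp
  95–104 → 10 bp
  105–123 → 19 bp
Sorted largest to smallest: 41, 30, 19, 14, 10, 9 bp.

41, 30, 19, 14, 10, 9 bp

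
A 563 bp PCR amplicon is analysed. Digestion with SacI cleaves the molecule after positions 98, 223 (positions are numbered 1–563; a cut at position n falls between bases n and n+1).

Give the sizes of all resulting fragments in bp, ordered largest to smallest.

340, 125, 98 bp

Linear molecule, 2 cuts → 3 fragments:
  98 − 0 = 98 bp
  223 − 98 = 125 bp
  563 − 223 = 340 bp
Sorted largest to smallest: 340, 125, 98 bp.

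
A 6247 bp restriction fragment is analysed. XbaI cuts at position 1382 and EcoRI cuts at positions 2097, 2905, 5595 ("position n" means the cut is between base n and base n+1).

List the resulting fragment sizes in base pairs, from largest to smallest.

Combined cut positions (sorted): 1382, 2097, 2905, 5595.
Linear molecule, 4 cuts → 5 fragments:
  1382 − 0 = 1382 bp
  2097 − 1382 = 715 bp
  2905 − 2097 = 808 bp
  5595 − 2905 = 2690 bp
  6247 − 5595 = 652 bp
Sorted largest to smallest: 2690, 1382, 808, 715, 652 bp.

2690, 1382, 808, 715, 652 bp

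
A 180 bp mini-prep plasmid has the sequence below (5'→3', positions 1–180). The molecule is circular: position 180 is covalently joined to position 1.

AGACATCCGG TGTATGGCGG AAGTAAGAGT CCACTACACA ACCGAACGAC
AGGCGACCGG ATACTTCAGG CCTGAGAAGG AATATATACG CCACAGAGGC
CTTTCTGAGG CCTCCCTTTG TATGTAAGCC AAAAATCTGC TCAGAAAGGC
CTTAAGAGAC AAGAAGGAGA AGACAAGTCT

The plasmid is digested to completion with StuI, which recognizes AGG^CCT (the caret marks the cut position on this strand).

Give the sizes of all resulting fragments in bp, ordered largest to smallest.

StuI sites (AGGCCT) start at positions 68, 97, 108, 147.
StuI cuts after base 3 of each site, so after positions 70, 99, 110, 149.
Circular molecule, 4 cuts → 4 fragments:
  71–99 → 29 bp
  100–110 → 11 bp
  111–149 → 39 bp
  150–180 then 1–70 → 31 + 70 = 101 bp
Sorted largest to smallest: 101, 39, 29, 11 bp.

101, 39, 29, 11 bp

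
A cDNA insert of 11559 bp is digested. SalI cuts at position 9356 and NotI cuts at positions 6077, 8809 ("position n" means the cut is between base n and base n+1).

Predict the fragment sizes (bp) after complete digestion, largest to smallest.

6077, 2732, 2203, 547 bp

Combined cut positions (sorted): 6077, 8809, 9356.
Linear molecule, 3 cuts → 4 fragments:
  6077 − 0 = 6077 bp
  8809 − 6077 = 2732 bp
  9356 − 8809 = 547 bp
  11559 − 9356 = 2203 bp
Sorted largest to smallest: 6077, 2732, 2203, 547 bp.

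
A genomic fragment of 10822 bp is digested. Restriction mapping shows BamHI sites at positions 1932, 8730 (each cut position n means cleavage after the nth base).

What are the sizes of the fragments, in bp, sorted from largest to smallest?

Linear molecule, 2 cuts → 3 fragments:
  1932 − 0 = 1932 bp
  8730 − 1932 = 6798 bp
  10822 − 8730 = 2092 bp
Sorted largest to smallest: 6798, 2092, 1932 bp.

6798, 2092, 1932 bp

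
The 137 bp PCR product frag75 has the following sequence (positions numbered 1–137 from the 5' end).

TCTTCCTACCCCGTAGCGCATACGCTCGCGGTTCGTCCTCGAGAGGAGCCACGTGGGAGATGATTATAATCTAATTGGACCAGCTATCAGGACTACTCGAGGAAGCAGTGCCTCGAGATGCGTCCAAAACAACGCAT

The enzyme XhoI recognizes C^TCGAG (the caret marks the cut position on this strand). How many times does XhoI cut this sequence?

CTCGAG occurs starting at positions 38, 96, 112.
XhoI cuts at 3 sites.

3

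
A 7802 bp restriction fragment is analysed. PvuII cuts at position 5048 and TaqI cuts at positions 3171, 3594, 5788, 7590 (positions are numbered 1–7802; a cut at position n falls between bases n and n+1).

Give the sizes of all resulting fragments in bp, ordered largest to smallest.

Combined cut positions (sorted): 3171, 3594, 5048, 5788, 7590.
Linear molecule, 5 cuts → 6 fragments:
  3171 − 0 = 3171 bp
  3594 − 3171 = 423 bp
  5048 − 3594 = 1454 bp
  5788 − 5048 = 740 bp
  7590 − 5788 = 1802 bp
  7802 − 7590 = 212 bp
Sorted largest to smallest: 3171, 1802, 1454, 740, 423, 212 bp.

3171, 1802, 1454, 740, 423, 212 bp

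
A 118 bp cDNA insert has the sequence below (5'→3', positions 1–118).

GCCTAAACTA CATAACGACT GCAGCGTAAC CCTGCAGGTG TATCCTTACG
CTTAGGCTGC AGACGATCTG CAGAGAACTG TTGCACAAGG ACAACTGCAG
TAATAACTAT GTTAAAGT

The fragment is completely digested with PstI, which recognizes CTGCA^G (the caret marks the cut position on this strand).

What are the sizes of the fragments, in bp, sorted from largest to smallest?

27, 25, 23, 19, 13, 11 bp

PstI sites (CTGCAG) start at positions 19, 32, 57, 68, 95.
PstI cuts after base 5 of each site (before the last base), so after positions 23, 36, 61, 72, 99.
Linear molecule, 5 cuts → 6 fragments:
  1–23 → 23 bp
  24–36 → 13 bp
  37–61 → 25 bp
  62–72 → 11 bp
  73–99 → 27 bp
  100–118 → 19 bp
Sorted largest to smallest: 27, 25, 23, 19, 13, 11 bp.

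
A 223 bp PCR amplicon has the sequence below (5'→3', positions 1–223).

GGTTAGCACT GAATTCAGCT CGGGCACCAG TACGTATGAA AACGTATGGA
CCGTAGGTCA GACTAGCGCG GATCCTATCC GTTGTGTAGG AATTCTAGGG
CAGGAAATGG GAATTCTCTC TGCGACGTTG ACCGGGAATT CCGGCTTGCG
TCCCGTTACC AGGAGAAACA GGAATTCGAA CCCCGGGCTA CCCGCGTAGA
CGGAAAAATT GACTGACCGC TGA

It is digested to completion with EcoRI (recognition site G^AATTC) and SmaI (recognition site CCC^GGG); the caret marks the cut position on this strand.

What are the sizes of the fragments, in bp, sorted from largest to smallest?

79, 39, 36, 25, 21, 12, 11 bp

EcoRI sites (GAATTC) start at positions 11, 90, 111, 136, 172.
EcoRI cuts after the first base of each site, so after positions 11, 90, 111, 136, 172.
The SmaI site (CCCGGG) starts at position 182.
SmaI cuts after base 3 of each site, so after position 184.
Combined cut positions: 11, 90, 111, 136, 172, 184.
Linear molecule, 6 cuts → 7 fragments:
  1–11 → 11 bp
  12–90 → 79 bp
  91–111 → 21 bp
  112–136 → 25 bp
  137–172 → 36 bp
  173–184 → 12 bp
  185–223 → 39 bp
Sorted largest to smallest: 79, 39, 36, 25, 21, 12, 11 bp.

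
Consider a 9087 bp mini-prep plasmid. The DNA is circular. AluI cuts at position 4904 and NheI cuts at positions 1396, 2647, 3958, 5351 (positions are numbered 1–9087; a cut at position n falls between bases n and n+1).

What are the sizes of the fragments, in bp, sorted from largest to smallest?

5132, 1311, 1251, 946, 447 bp

Combined cut positions (sorted): 1396, 2647, 3958, 4904, 5351.
Circular molecule, 5 cuts → 5 fragments:
  2647 − 1396 = 1251 bp
  3958 − 2647 = 1311 bp
  4904 − 3958 = 946 bp
  5351 − 4904 = 447 bp
  wrap: 9087 − 5351 + 1396 = 5132 bp
Sorted largest to smallest: 5132, 1311, 1251, 946, 447 bp.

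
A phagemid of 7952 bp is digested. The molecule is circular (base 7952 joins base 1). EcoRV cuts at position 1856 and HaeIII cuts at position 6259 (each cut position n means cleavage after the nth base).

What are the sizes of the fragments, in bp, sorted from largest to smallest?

4403, 3549 bp

Combined cut positions (sorted): 1856, 6259.
Circular molecule, 2 cuts → 2 fragments:
  6259 − 1856 = 4403 bp
  wrap: 7952 − 6259 + 1856 = 3549 bp
Sorted largest to smallest: 4403, 3549 bp.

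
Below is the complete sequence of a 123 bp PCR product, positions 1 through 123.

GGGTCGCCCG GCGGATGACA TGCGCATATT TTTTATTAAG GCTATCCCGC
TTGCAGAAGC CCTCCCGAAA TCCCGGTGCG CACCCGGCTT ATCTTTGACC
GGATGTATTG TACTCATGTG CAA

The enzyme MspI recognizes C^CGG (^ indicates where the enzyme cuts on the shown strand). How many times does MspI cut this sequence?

CCGG occurs starting at positions 8, 73, 84, 99.
MspI cuts at 4 sites.

4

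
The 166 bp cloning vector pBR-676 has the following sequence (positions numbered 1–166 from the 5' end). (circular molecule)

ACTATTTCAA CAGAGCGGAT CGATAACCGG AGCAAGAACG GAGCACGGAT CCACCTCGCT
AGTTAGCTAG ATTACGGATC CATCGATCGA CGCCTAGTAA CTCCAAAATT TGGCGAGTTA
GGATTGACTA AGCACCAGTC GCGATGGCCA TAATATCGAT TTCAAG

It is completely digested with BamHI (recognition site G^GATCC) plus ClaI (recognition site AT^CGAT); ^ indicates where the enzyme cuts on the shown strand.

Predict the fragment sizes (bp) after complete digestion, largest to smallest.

73, 30, 29, 27, 7 bp

BamHI sites (GGATCC) start at positions 47, 76.
BamHI cuts after the first base of each site, so after positions 47, 76.
ClaI sites (ATCGAT) start at positions 19, 82, 155.
ClaI cuts after base 2 of each site, so after positions 20, 83, 156.
Combined cut positions: 20, 47, 76, 83, 156.
Circular molecule, 5 cuts → 5 fragments:
  21–47 → 27 bp
  48–76 → 29 bp
  77–83 → 7 bp
  84–156 → 73 bp
  157–166 then 1–20 → 10 + 20 = 30 bp
Sorted largest to smallest: 73, 30, 29, 27, 7 bp.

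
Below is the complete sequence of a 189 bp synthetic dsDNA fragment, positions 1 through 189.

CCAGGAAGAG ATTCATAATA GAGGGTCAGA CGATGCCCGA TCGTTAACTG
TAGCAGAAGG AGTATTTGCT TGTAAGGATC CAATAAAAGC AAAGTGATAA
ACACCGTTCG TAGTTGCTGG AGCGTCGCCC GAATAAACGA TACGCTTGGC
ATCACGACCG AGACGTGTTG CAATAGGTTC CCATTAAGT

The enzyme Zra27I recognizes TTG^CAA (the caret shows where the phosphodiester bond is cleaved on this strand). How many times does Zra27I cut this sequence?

1

TTGCAA occurs starting at position 168.
Zra27I cuts at 1 site.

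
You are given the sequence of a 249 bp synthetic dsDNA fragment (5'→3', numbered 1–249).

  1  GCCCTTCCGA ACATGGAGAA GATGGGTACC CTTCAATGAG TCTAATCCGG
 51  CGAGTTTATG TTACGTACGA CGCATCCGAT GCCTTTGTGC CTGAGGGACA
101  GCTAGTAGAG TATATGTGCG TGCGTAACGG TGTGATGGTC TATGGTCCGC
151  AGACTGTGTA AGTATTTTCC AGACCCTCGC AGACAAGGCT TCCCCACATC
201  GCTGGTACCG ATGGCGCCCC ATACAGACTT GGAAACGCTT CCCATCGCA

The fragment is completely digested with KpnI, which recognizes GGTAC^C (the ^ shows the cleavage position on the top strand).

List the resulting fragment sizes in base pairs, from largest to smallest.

KpnI sites (GGTACC) start at positions 25, 204.
KpnI cuts after base 5 of each site (before the last base), so after positions 29, 208.
Linear molecule, 2 cuts → 3 fragments:
  1–29 → 29 bp
  30–208 → 179 bp
  209–249 → 41 bp
Sorted largest to smallest: 179, 41, 29 bp.

179, 41, 29 bp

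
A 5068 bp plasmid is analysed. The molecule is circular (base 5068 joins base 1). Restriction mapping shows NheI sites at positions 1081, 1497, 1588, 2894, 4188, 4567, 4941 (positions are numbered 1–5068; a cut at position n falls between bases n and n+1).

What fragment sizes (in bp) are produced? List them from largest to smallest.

Circular molecule, 7 cuts → 7 fragments:
  1497 − 1081 = 416 bp
  1588 − 1497 = 91 bp
  2894 − 1588 = 1306 bp
  4188 − 2894 = 1294 bp
  4567 − 4188 = 379 bp
  4941 − 4567 = 374 bp
  wrap: 5068 − 4941 + 1081 = 1208 bp
Sorted largest to smallest: 1306, 1294, 1208, 416, 379, 374, 91 bp.

1306, 1294, 1208, 416, 379, 374, 91 bp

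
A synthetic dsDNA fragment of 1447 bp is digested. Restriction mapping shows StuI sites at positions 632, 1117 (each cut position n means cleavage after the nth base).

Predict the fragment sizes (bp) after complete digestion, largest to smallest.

632, 485, 330 bp

Linear molecule, 2 cuts → 3 fragments:
  632 − 0 = 632 bp
  1117 − 632 = 485 bp
  1447 − 1117 = 330 bp
Sorted largest to smallest: 632, 485, 330 bp.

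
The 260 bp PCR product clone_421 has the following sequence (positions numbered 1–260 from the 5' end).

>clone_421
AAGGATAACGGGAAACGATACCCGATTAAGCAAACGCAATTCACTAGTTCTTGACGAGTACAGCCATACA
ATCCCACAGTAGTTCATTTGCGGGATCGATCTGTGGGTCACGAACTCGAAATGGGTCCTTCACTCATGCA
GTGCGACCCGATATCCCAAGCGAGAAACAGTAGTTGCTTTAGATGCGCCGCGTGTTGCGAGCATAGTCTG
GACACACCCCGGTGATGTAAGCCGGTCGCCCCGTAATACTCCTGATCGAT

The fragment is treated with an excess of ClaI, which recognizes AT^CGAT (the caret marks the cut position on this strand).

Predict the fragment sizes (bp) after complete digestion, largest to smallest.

160, 96, 4 bp

ClaI sites (ATCGAT) start at positions 95, 255.
ClaI cuts after base 2 of each site, so after positions 96, 256.
Linear molecule, 2 cuts → 3 fragments:
  1–96 → 96 bp
  97–256 → 160 bp
  257–260 → 4 bp
Sorted largest to smallest: 160, 96, 4 bp.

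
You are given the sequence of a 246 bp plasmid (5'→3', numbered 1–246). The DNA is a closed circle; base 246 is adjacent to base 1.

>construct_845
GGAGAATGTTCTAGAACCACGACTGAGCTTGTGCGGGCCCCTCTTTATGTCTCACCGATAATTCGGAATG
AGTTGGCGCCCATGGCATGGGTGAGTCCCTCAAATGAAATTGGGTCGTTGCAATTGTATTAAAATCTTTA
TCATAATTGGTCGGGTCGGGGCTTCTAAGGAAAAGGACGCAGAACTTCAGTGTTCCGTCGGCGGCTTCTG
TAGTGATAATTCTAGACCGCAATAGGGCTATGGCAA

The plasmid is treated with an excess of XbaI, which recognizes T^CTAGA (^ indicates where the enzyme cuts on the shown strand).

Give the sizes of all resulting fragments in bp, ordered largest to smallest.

211, 35 bp

XbaI sites (TCTAGA) start at positions 10, 221.
XbaI cuts after the first base of each site, so after positions 10, 221.
Circular molecule, 2 cuts → 2 fragments:
  11–221 → 211 bp
  222–246 then 1–10 → 25 + 10 = 35 bp
Sorted largest to smallest: 211, 35 bp.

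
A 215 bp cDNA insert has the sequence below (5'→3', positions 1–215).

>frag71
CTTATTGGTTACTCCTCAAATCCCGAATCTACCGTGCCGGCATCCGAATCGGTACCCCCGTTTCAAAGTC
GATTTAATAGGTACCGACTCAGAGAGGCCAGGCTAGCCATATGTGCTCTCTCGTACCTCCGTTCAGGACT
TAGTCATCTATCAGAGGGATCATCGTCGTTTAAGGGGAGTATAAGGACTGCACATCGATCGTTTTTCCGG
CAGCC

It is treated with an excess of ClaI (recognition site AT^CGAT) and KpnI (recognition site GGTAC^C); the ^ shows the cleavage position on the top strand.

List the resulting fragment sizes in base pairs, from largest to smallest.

111, 55, 29, 20 bp

The ClaI site (ATCGAT) starts at position 194.
ClaI cuts after base 2 of each site, so after position 195.
KpnI sites (GGTACC) start at positions 51, 80.
KpnI cuts after base 5 of each site (before the last base), so after positions 55, 84.
Combined cut positions: 55, 84, 195.
Linear molecule, 3 cuts → 4 fragments:
  1–55 → 55 bp
  56–84 → 29 bp
  85–195 → 111 bp
  196–215 → 20 bp
Sorted largest to smallest: 111, 55, 29, 20 bp.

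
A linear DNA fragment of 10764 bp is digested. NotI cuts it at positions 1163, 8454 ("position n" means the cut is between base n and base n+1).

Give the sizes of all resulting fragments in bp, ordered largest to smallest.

Linear molecule, 2 cuts → 3 fragments:
  1163 − 0 = 1163 bp
  8454 − 1163 = 7291 bp
  10764 − 8454 = 2310 bp
Sorted largest to smallest: 7291, 2310, 1163 bp.

7291, 2310, 1163 bp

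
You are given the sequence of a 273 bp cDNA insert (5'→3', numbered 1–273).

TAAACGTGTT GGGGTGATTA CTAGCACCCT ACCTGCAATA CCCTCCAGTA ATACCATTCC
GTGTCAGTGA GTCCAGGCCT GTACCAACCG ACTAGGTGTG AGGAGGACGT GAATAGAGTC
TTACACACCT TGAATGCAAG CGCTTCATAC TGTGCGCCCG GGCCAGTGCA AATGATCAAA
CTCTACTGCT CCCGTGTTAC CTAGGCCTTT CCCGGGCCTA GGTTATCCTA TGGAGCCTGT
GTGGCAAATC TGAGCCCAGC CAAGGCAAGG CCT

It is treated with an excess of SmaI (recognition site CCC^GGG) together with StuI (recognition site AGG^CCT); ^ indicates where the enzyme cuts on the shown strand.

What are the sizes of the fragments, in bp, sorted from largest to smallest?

SmaI sites (CCCGGG) start at positions 157, 211.
SmaI cuts after base 3 of each site, so after positions 159, 213.
StuI sites (AGGCCT) start at positions 75, 203, 268.
StuI cuts after base 3 of each site, so after positions 77, 205, 270.
Combined cut positions: 77, 159, 205, 213, 270.
Linear molecule, 5 cuts → 6 fragments:
  1–77 → 77 bp
  78–159 → 82 bp
  160–205 → 46 bp
  206–213 → 8 bp
  214–270 → 57 bp
  271–273 → 3 bp
Sorted largest to smallest: 82, 77, 57, 46, 8, 3 bp.

82, 77, 57, 46, 8, 3 bp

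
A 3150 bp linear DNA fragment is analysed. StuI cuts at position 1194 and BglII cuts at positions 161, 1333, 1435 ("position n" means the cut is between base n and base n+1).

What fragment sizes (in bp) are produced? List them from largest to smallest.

1715, 1033, 161, 139, 102 bp

Combined cut positions (sorted): 161, 1194, 1333, 1435.
Linear molecule, 4 cuts → 5 fragments:
  161 − 0 = 161 bp
  1194 − 161 = 1033 bp
  1333 − 1194 = 139 bp
  1435 − 1333 = 102 bp
  3150 − 1435 = 1715 bp
Sorted largest to smallest: 1715, 1033, 161, 139, 102 bp.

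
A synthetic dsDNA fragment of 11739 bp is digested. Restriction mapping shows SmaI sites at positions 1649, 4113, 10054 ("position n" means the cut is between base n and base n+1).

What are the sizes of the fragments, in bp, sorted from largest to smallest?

Linear molecule, 3 cuts → 4 fragments:
  1649 − 0 = 1649 bp
  4113 − 1649 = 2464 bp
  10054 − 4113 = 5941 bp
  11739 − 10054 = 1685 bp
Sorted largest to smallest: 5941, 2464, 1685, 1649 bp.

5941, 2464, 1685, 1649 bp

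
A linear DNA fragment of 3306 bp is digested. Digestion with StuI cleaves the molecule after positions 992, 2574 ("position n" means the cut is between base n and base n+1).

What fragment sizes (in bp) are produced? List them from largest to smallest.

Linear molecule, 2 cuts → 3 fragments:
  992 − 0 = 992 bp
  2574 − 992 = 1582 bp
  3306 − 2574 = 732 bp
Sorted largest to smallest: 1582, 992, 732 bp.

1582, 992, 732 bp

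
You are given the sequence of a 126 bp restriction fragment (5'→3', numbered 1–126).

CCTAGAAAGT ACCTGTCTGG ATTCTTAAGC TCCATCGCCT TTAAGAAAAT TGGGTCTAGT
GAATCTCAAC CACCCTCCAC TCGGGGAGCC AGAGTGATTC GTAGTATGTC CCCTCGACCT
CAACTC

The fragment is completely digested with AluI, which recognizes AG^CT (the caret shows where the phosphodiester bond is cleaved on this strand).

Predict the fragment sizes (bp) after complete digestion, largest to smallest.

97, 29 bp

The AluI site (AGCT) starts at position 28.
AluI cuts after base 2 of each site, so after position 29.
Linear molecule, 1 cut → 2 fragments:
  1–29 → 29 bp
  30–126 → 97 bp
Sorted largest to smallest: 97, 29 bp.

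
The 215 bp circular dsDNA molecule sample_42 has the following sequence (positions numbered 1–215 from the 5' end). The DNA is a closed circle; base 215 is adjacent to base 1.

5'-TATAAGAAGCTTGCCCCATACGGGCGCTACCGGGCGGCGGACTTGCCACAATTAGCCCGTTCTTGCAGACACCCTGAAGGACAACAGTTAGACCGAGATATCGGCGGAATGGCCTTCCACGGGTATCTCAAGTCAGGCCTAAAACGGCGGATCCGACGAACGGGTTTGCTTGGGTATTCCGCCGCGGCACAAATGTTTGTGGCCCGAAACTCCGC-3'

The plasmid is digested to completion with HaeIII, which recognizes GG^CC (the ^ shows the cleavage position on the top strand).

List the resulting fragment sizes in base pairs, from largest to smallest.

HaeIII sites (GGCC) start at positions 111, 136, 201.
HaeIII cuts after base 2 of each site, so after positions 112, 137, 202.
Circular molecule, 3 cuts → 3 fragments:
  113–137 → 25 bp
  138–202 → 65 bp
  203–215 then 1–112 → 13 + 112 = 125 bp
Sorted largest to smallest: 125, 65, 25 bp.

125, 65, 25 bp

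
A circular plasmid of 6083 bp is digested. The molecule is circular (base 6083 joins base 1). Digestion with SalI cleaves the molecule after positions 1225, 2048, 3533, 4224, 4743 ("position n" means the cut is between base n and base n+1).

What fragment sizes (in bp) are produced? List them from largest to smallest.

2565, 1485, 823, 691, 519 bp

Circular molecule, 5 cuts → 5 fragments:
  2048 − 1225 = 823 bp
  3533 − 2048 = 1485 bp
  4224 − 3533 = 691 bp
  4743 − 4224 = 519 bp
  wrap: 6083 − 4743 + 1225 = 2565 bp
Sorted largest to smallest: 2565, 1485, 823, 691, 519 bp.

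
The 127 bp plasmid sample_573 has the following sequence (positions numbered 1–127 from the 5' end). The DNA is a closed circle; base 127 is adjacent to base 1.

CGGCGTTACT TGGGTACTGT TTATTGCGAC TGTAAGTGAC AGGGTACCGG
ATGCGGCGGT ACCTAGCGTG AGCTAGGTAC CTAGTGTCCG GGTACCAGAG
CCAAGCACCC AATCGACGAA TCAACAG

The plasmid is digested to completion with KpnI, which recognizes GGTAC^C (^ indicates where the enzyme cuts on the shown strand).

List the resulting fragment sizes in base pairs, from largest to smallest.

KpnI sites (GGTACC) start at positions 43, 58, 76, 91.
KpnI cuts after base 5 of each site (before the last base), so after positions 47, 62, 80, 95.
Circular molecule, 4 cuts → 4 fragments:
  48–62 → 15 bp
  63–80 → 18 bp
  81–95 → 15 bp
  96–127 then 1–47 → 32 + 47 = 79 bp
Sorted largest to smallest: 79, 18, 15, 15 bp.

79, 18, 15, 15 bp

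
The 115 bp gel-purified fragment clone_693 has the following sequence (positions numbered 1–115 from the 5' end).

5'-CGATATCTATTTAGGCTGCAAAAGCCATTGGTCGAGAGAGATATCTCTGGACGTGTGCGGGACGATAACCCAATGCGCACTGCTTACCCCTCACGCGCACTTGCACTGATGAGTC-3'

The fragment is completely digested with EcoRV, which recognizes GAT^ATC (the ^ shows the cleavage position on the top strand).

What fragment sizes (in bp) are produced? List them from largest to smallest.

EcoRV sites (GATATC) start at positions 2, 40.
EcoRV cuts after base 3 of each site, so after positions 4, 42.
Linear molecule, 2 cuts → 3 fragments:
  1–4 → 4 bp
  5–42 → 38 bp
  43–115 → 73 bp
Sorted largest to smallest: 73, 38, 4 bp.

73, 38, 4 bp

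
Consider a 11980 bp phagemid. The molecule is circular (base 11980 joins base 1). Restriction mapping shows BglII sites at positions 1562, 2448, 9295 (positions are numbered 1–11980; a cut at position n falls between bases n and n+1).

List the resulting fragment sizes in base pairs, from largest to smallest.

Circular molecule, 3 cuts → 3 fragments:
  2448 − 1562 = 886 bp
  9295 − 2448 = 6847 bp
  wrap: 11980 − 9295 + 1562 = 4247 bp
Sorted largest to smallest: 6847, 4247, 886 bp.

6847, 4247, 886 bp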